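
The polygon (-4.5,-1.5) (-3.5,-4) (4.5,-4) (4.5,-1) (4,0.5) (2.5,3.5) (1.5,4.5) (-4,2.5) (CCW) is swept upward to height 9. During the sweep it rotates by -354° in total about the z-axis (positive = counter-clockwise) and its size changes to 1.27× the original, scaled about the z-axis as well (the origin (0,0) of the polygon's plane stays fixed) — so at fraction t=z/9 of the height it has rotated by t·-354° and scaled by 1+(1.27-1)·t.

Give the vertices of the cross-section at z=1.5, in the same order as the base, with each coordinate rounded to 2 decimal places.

t = z/height = 1.5/9 = 0.166667
s = 1 + (scale-1)·z/height = 1 + (1.27-1)·1.5/9 = 1.045000
θ = twist·z/height = -354°·1.5/9 = -59.0000° = -1.029744 rad
cos θ = 0.515038, sin θ = -0.857167 (intermediates below are computed at full precision and shown rounded to 5 d.p.)
v1: (-4.5,-1.5) → rotate → (-3.60342,3.08470) → ×s → (-3.76558,3.22351) → (-3.77,3.22)
v2: (-3.5,-4) → rotate → (-5.23130,0.93993) → ×s → (-5.46671,0.98223) → (-5.47,0.98)
v3: (4.5,-4) → rotate → (-1.11100,-5.91741) → ×s → (-1.16099,-6.18369) → (-1.16,-6.18)
v4: (4.5,-1) → rotate → (1.46050,-4.37229) → ×s → (1.52623,-4.56904) → (1.53,-4.57)
v5: (4,0.5) → rotate → (2.48874,-3.17115) → ×s → (2.60073,-3.31385) → (2.60,-3.31)
v6: (2.5,3.5) → rotate → (4.28768,-0.34028) → ×s → (4.48063,-0.35560) → (4.48,-0.36)
v7: (1.5,4.5) → rotate → (4.62981,1.03192) → ×s → (4.83815,1.07836) → (4.84,1.08)
v8: (-4,2.5) → rotate → (0.08277,4.71626) → ×s → (0.08649,4.92850) → (0.09,4.93)

Cross-section at z=1.5: (-3.77,3.22) (-5.47,0.98) (-1.16,-6.18) (1.53,-4.57) (2.60,-3.31) (4.48,-0.36) (4.84,1.08) (0.09,4.93)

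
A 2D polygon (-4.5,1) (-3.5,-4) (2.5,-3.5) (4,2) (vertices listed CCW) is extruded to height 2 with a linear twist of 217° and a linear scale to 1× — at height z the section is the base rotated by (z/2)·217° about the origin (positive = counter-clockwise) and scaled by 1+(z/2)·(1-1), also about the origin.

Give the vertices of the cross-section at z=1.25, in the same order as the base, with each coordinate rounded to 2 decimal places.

t = z/height = 1.25/2 = 0.625
s = 1 + (scale-1)·z/height = 1 + (1-1)·1.25/2 = 1.000000
θ = twist·z/height = 217°·1.25/2 = 135.6250° = 2.367103 rad
cos θ = -0.714778, sin θ = 0.699352 (intermediates below are computed at full precision and shown rounded to 5 d.p.)
v1: (-4.5,1) → rotate → (2.51715,-3.86186) → ×s → (2.51715,-3.86186) → (2.52,-3.86)
v2: (-3.5,-4) → rotate → (5.29913,0.41138) → ×s → (5.29913,0.41138) → (5.30,0.41)
v3: (2.5,-3.5) → rotate → (0.66079,4.25010) → ×s → (0.66079,4.25010) → (0.66,4.25)
v4: (4,2) → rotate → (-4.25781,1.36785) → ×s → (-4.25781,1.36785) → (-4.26,1.37)

Cross-section at z=1.25: (2.52,-3.86) (5.30,0.41) (0.66,4.25) (-4.26,1.37)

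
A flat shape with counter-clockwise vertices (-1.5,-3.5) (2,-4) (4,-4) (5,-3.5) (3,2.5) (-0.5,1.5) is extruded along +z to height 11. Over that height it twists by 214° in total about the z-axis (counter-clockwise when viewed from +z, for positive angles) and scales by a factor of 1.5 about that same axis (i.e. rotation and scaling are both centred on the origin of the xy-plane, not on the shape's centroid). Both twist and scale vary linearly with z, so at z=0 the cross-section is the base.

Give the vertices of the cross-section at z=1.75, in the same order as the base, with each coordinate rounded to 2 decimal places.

Cross-section at z=1.75: (0.77,-4.04) (4.21,-2.37) (6.00,-1.16) (6.59,-0.11) (1.17,4.05) (-1.35,1.04)

t = z/height = 1.75/11 = 0.159091
s = 1 + (scale-1)·z/height = 1 + (1.5-1)·1.75/11 = 1.079545
θ = twist·z/height = 214°·1.75/11 = 34.0455° = 0.594205 rad
cos θ = 0.828594, sin θ = 0.559850 (intermediates below are computed at full precision and shown rounded to 5 d.p.)
v1: (-1.5,-3.5) → rotate → (0.71659,-3.73985) → ×s → (0.77359,-4.03734) → (0.77,-4.04)
v2: (2,-4) → rotate → (3.89659,-2.19467) → ×s → (4.20655,-2.36925) → (4.21,-2.37)
v3: (4,-4) → rotate → (5.55378,-1.07497) → ×s → (5.99555,-1.16048) → (6.00,-1.16)
v4: (5,-3.5) → rotate → (6.10244,-0.10083) → ×s → (6.58787,-0.10885) → (6.59,-0.11)
v5: (3,2.5) → rotate → (1.08615,3.75104) → ×s → (1.17255,4.04941) → (1.17,4.05)
v6: (-0.5,1.5) → rotate → (-1.25407,0.96297) → ×s → (-1.35383,1.03956) → (-1.35,1.04)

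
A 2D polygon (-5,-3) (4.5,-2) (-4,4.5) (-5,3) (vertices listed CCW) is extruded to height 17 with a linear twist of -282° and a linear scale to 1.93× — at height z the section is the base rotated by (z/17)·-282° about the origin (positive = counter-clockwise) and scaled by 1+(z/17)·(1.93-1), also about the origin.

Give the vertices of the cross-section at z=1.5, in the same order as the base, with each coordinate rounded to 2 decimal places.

Cross-section at z=1.5: (-6.27,-0.67) (3.51,-4.01) (-1.88,6.24) (-3.54,5.22)

t = z/height = 1.5/17 = 0.0882353
s = 1 + (scale-1)·z/height = 1 + (1.93-1)·1.5/17 = 1.082059
θ = twist·z/height = -282°·1.5/17 = -24.8824° = -0.434279 rad
cos θ = 0.907174, sin θ = -0.420756 (intermediates below are computed at full precision and shown rounded to 5 d.p.)
v1: (-5,-3) → rotate → (-5.79814,-0.61774) → ×s → (-6.27393,-0.66843) → (-6.27,-0.67)
v2: (4.5,-2) → rotate → (3.24077,-3.70775) → ×s → (3.50670,-4.01200) → (3.51,-4.01)
v3: (-4,4.5) → rotate → (-1.73529,5.76531) → ×s → (-1.87769,6.23840) → (-1.88,6.24)
v4: (-5,3) → rotate → (-3.27360,4.82530) → ×s → (-3.54223,5.22126) → (-3.54,5.22)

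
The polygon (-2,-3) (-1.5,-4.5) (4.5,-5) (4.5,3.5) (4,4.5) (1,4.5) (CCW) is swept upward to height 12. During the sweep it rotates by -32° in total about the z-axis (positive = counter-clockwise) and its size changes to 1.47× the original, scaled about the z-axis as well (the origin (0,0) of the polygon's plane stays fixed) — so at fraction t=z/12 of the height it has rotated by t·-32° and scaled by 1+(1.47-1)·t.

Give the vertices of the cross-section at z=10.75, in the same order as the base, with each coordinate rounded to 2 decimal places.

t = z/height = 10.75/12 = 0.895833
s = 1 + (scale-1)·z/height = 1 + (1.47-1)·10.75/12 = 1.421042
θ = twist·z/height = -32°·10.75/12 = -28.6667° = -0.500328 rad
cos θ = 0.877425, sin θ = -0.479713 (intermediates below are computed at full precision and shown rounded to 5 d.p.)
v1: (-2,-3) → rotate → (-3.19399,-1.67285) → ×s → (-4.53879,-2.37719) → (-4.54,-2.38)
v2: (-1.5,-4.5) → rotate → (-3.47485,-3.22884) → ×s → (-4.93790,-4.58832) → (-4.94,-4.59)
v3: (4.5,-5) → rotate → (1.54985,-6.54584) → ×s → (2.20240,-9.30191) → (2.20,-9.30)
v4: (4.5,3.5) → rotate → (5.62741,0.91228) → ×s → (7.99678,1.29639) → (8.00,1.30)
v5: (4,4.5) → rotate → (5.66841,2.02956) → ×s → (8.05505,2.88409) → (8.06,2.88)
v6: (1,4.5) → rotate → (3.03613,3.46870) → ×s → (4.31447,4.92917) → (4.31,4.93)

Cross-section at z=10.75: (-4.54,-2.38) (-4.94,-4.59) (2.20,-9.30) (8.00,1.30) (8.06,2.88) (4.31,4.93)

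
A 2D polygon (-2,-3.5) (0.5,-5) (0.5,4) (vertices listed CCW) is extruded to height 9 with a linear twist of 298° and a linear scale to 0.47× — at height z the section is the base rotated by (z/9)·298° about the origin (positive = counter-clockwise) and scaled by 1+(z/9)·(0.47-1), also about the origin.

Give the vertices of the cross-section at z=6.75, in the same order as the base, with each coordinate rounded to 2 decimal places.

t = z/height = 6.75/9 = 0.75
s = 1 + (scale-1)·z/height = 1 + (0.47-1)·6.75/9 = 0.602500
θ = twist·z/height = 298°·6.75/9 = 223.5000° = 3.900811 rad
cos θ = -0.725374, sin θ = -0.688355 (intermediates below are computed at full precision and shown rounded to 5 d.p.)
v1: (-2,-3.5) → rotate → (-0.95849,3.91552) → ×s → (-0.57749,2.35910) → (-0.58,2.36)
v2: (0.5,-5) → rotate → (-3.80446,3.28269) → ×s → (-2.29219,1.97782) → (-2.29,1.98)
v3: (0.5,4) → rotate → (2.39073,-3.24567) → ×s → (1.44042,-1.95552) → (1.44,-1.96)

Cross-section at z=6.75: (-0.58,2.36) (-2.29,1.98) (1.44,-1.96)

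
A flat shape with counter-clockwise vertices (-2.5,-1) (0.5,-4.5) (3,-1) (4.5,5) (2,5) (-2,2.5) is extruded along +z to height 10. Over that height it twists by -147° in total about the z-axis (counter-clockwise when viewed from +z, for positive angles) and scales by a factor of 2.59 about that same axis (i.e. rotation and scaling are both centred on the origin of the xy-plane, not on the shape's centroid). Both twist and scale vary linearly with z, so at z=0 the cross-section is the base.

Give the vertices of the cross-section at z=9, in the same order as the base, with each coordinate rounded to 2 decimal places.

Cross-section at z=9: (2.29,6.13) (-8.91,6.46) (-6.71,-3.76) (1.63,-16.27) (5.72,-11.78) (7.77,-0.49)

t = z/height = 9/10 = 0.9
s = 1 + (scale-1)·z/height = 1 + (2.59-1)·9/10 = 2.431000
θ = twist·z/height = -147°·9/10 = -132.3000° = -2.309071 rad
cos θ = -0.673013, sin θ = -0.739631 (intermediates below are computed at full precision and shown rounded to 5 d.p.)
v1: (-2.5,-1) → rotate → (0.94290,2.52209) → ×s → (2.29219,6.13120) → (2.29,6.13)
v2: (0.5,-4.5) → rotate → (-3.66485,2.65874) → ×s → (-8.90924,6.46340) → (-8.91,6.46)
v3: (3,-1) → rotate → (-2.75867,-1.54588) → ×s → (-6.70632,-3.75804) → (-6.71,-3.76)
v4: (4.5,5) → rotate → (0.66960,-6.69340) → ×s → (1.62780,-16.27166) → (1.63,-16.27)
v5: (2,5) → rotate → (2.35213,-4.84432) → ×s → (5.71803,-11.77655) → (5.72,-11.78)
v6: (-2,2.5) → rotate → (3.19510,-0.20327) → ×s → (7.76729,-0.49415) → (7.77,-0.49)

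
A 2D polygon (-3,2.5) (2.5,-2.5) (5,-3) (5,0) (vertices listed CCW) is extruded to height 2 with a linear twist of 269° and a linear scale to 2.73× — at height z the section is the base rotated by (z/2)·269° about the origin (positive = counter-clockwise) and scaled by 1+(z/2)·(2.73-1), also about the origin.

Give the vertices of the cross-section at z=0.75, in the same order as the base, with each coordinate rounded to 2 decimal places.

Cross-section at z=0.75: (-3.11,-5.64) (3.27,4.83) (3.30,9.03) (-1.56,8.10)

t = z/height = 0.75/2 = 0.375
s = 1 + (scale-1)·z/height = 1 + (2.73-1)·0.75/2 = 1.648750
θ = twist·z/height = 269°·0.75/2 = 100.8750° = 1.760601 rad
cos θ = -0.188667, sin θ = 0.982041 (intermediates below are computed at full precision and shown rounded to 5 d.p.)
v1: (-3,2.5) → rotate → (-1.88910,-3.41779) → ×s → (-3.11466,-5.63508) → (-3.11,-5.64)
v2: (2.5,-2.5) → rotate → (1.98344,2.92677) → ×s → (3.27019,4.82551) → (3.27,4.83)
v3: (5,-3) → rotate → (2.00279,5.47621) → ×s → (3.30210,9.02890) → (3.30,9.03)
v4: (5,0) → rotate → (-0.94333,4.91021) → ×s → (-1.55532,8.09570) → (-1.56,8.10)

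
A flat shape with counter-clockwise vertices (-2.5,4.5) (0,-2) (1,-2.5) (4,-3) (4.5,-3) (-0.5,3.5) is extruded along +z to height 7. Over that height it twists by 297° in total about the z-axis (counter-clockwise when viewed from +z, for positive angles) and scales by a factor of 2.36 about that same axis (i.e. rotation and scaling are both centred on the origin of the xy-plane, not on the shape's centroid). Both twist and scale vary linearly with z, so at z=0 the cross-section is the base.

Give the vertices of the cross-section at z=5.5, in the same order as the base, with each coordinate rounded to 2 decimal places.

t = z/height = 5.5/7 = 0.785714
s = 1 + (scale-1)·z/height = 1 + (2.36-1)·5.5/7 = 2.068571
θ = twist·z/height = 297°·5.5/7 = 233.3571° = 4.072850 rad
cos θ = -0.596825, sin θ = -0.802371 (intermediates below are computed at full precision and shown rounded to 5 d.p.)
v1: (-2.5,4.5) → rotate → (5.10273,-0.67979) → ×s → (10.55537,-1.40618) → (10.56,-1.41)
v2: (0,-2) → rotate → (-1.60474,1.19365) → ×s → (-3.31952,2.46915) → (-3.32,2.47)
v3: (1,-2.5) → rotate → (-2.60275,0.68969) → ×s → (-5.38398,1.42668) → (-5.38,1.43)
v4: (4,-3) → rotate → (-4.79441,-1.41901) → ×s → (-9.91759,-2.93532) → (-9.92,-2.94)
v5: (4.5,-3) → rotate → (-5.09283,-1.82020) → ×s → (-10.53488,-3.76520) → (-10.53,-3.77)
v6: (-0.5,3.5) → rotate → (3.10671,-1.68770) → ×s → (6.42646,-3.49113) → (6.43,-3.49)

Cross-section at z=5.5: (10.56,-1.41) (-3.32,2.47) (-5.38,1.43) (-9.92,-2.94) (-10.53,-3.77) (6.43,-3.49)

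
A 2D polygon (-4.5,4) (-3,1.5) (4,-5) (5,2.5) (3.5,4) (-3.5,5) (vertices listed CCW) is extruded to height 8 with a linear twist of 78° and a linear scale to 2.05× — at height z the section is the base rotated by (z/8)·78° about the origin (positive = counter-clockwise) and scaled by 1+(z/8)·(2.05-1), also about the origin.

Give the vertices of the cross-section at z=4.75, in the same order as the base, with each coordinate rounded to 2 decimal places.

Cross-section at z=4.75: (-9.74,-0.80) (-5.12,-1.84) (10.36,-0.91) (2.67,8.67) (-0.77,8.59) (-9.79,1.50)

t = z/height = 4.75/8 = 0.59375
s = 1 + (scale-1)·z/height = 1 + (2.05-1)·4.75/8 = 1.623438
θ = twist·z/height = 78°·4.75/8 = 46.3125° = 0.808306 rad
cos θ = 0.690725, sin θ = 0.723118 (intermediates below are computed at full precision and shown rounded to 5 d.p.)
v1: (-4.5,4) → rotate → (-6.00073,-0.49113) → ×s → (-9.74181,-0.79732) → (-9.74,-0.80)
v2: (-3,1.5) → rotate → (-3.15685,-1.13327) → ×s → (-5.12495,-1.83979) → (-5.12,-1.84)
v3: (4,-5) → rotate → (6.37849,-0.56115) → ×s → (10.35508,-0.91100) → (10.36,-0.91)
v4: (5,2.5) → rotate → (1.64583,5.34240) → ×s → (2.67190,8.67305) → (2.67,8.67)
v5: (3.5,4) → rotate → (-0.47494,5.29381) → ×s → (-0.77103,8.59417) → (-0.77,8.59)
v6: (-3.5,5) → rotate → (-6.03313,0.92271) → ×s → (-9.79440,1.49796) → (-9.79,1.50)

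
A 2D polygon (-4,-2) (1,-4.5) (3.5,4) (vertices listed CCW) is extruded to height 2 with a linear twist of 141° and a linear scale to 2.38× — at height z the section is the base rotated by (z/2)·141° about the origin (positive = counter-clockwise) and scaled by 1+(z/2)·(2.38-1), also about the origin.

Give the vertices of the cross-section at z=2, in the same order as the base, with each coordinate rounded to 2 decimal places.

Cross-section at z=2: (10.39,-2.29) (4.89,9.82) (-12.46,-2.16)

t = z/height = 2/2 = 1
s = 1 + (scale-1)·z/height = 1 + (2.38-1)·2/2 = 2.380000
θ = twist·z/height = 141°·2/2 = 141.0000° = 2.460914 rad
cos θ = -0.777146, sin θ = 0.629320 (intermediates below are computed at full precision and shown rounded to 5 d.p.)
v1: (-4,-2) → rotate → (4.36722,-0.96299) → ×s → (10.39399,-2.29192) → (10.39,-2.29)
v2: (1,-4.5) → rotate → (2.05480,4.12648) → ×s → (4.89041,9.82102) → (4.89,9.82)
v3: (3.5,4) → rotate → (-5.23729,-0.90596) → ×s → (-12.46476,-2.15619) → (-12.46,-2.16)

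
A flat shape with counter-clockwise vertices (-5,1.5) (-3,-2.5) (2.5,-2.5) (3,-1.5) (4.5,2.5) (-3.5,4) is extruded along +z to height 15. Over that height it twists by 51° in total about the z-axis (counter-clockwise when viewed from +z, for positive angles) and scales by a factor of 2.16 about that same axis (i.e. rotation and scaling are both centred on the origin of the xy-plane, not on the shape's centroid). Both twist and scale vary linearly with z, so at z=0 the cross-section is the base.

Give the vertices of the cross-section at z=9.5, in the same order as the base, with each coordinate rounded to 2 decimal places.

Cross-section at z=9.5: (-8.72,-2.44) (-2.08,-6.45) (5.98,-1.35) (5.79,0.58) (4.28,7.84) (-8.84,2.62)

t = z/height = 9.5/15 = 0.633333
s = 1 + (scale-1)·z/height = 1 + (2.16-1)·9.5/15 = 1.734667
θ = twist·z/height = 51°·9.5/15 = 32.3000° = 0.563741 rad
cos θ = 0.845262, sin θ = 0.534352 (intermediates below are computed at full precision and shown rounded to 5 d.p.)
v1: (-5,1.5) → rotate → (-5.02784,-1.40387) → ×s → (-8.72162,-2.43524) → (-8.72,-2.44)
v2: (-3,-2.5) → rotate → (-1.19990,-3.71621) → ×s → (-2.08143,-6.44639) → (-2.08,-6.45)
v3: (2.5,-2.5) → rotate → (3.44904,-0.77727) → ×s → (5.98293,-1.34831) → (5.98,-1.35)
v4: (3,-1.5) → rotate → (3.33731,0.33516) → ×s → (5.78913,0.58140) → (5.79,0.58)
v5: (4.5,2.5) → rotate → (2.46780,4.51774) → ×s → (4.28081,7.83677) → (4.28,7.84)
v6: (-3.5,4) → rotate → (-5.09583,1.51081) → ×s → (-8.83956,2.62076) → (-8.84,2.62)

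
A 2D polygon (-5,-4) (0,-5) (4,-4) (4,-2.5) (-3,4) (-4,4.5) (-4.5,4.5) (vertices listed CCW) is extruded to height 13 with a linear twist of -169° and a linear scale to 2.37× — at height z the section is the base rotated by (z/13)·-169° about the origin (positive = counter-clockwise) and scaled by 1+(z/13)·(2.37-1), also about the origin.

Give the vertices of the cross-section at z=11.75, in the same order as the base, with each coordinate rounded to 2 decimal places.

Cross-section at z=11.75: (5.85,13.08) (-5.12,9.95) (-12.06,3.86) (-10.52,0.88) (10.07,-4.88) (12.57,-4.85) (13.57,-4.34)

t = z/height = 11.75/13 = 0.903846
s = 1 + (scale-1)·z/height = 1 + (2.37-1)·11.75/13 = 2.238269
θ = twist·z/height = -169°·11.75/13 = -152.7500° = -2.665990 rad
cos θ = -0.889017, sin θ = -0.457874 (intermediates below are computed at full precision and shown rounded to 5 d.p.)
v1: (-5,-4) → rotate → (2.61359,5.84544) → ×s → (5.84992,13.08366) → (5.85,13.08)
v2: (0,-5) → rotate → (-2.28937,4.44509) → ×s → (-5.12423,9.94930) → (-5.12,9.95)
v3: (4,-4) → rotate → (-5.38756,1.72457) → ×s → (-12.05882,3.86006) → (-12.06,3.86)
v4: (4,-2.5) → rotate → (-4.70075,0.39105) → ×s → (-10.52155,0.87527) → (-10.52,0.88)
v5: (-3,4) → rotate → (4.49855,-2.18245) → ×s → (10.06896,-4.88490) → (10.07,-4.88)
v6: (-4,4.5) → rotate → (5.61650,-2.16908) → ×s → (12.57124,-4.85499) → (12.57,-4.85)
v7: (-4.5,4.5) → rotate → (6.06101,-1.94014) → ×s → (13.56617,-4.34257) → (13.57,-4.34)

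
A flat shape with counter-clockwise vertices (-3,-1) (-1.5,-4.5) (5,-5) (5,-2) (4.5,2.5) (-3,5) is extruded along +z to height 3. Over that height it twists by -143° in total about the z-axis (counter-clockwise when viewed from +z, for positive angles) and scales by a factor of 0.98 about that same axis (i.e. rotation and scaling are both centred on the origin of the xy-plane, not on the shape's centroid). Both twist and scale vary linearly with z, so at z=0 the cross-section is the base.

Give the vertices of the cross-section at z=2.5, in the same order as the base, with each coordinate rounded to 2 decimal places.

Cross-section at z=2.5: (0.58,3.06) (-3.15,3.44) (-6.69,-1.90) (-4.11,-3.33) (-0.01,-5.06) (5.73,0.18)

t = z/height = 2.5/3 = 0.833333
s = 1 + (scale-1)·z/height = 1 + (0.98-1)·2.5/3 = 0.983333
θ = twist·z/height = -143°·2.5/3 = -119.1667° = -2.079851 rad
cos θ = -0.487352, sin θ = -0.873206 (intermediates below are computed at full precision and shown rounded to 5 d.p.)
v1: (-3,-1) → rotate → (0.58885,3.10697) → ×s → (0.57904,3.05519) → (0.58,3.06)
v2: (-1.5,-4.5) → rotate → (-3.19840,3.50289) → ×s → (-3.14509,3.44451) → (-3.15,3.44)
v3: (5,-5) → rotate → (-6.80279,-1.92927) → ×s → (-6.68941,-1.89712) → (-6.69,-1.90)
v4: (5,-2) → rotate → (-4.18317,-3.39133) → ×s → (-4.11345,-3.33480) → (-4.11,-3.33)
v5: (4.5,2.5) → rotate → (-0.01007,-5.14781) → ×s → (-0.00990,-5.06201) → (-0.01,-5.06)
v6: (-3,5) → rotate → (5.82808,0.18286) → ×s → (5.73095,0.17981) → (5.73,0.18)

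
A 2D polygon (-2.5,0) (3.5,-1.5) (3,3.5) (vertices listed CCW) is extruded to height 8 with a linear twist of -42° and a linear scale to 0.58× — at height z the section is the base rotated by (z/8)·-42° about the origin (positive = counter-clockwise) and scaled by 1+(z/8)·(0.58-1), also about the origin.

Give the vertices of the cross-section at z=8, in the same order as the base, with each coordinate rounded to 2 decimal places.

t = z/height = 8/8 = 1
s = 1 + (scale-1)·z/height = 1 + (0.58-1)·8/8 = 0.580000
θ = twist·z/height = -42°·8/8 = -42.0000° = -0.733038 rad
cos θ = 0.743145, sin θ = -0.669131 (intermediates below are computed at full precision and shown rounded to 5 d.p.)
v1: (-2.5,0) → rotate → (-1.85786,1.67283) → ×s → (-1.07756,0.97024) → (-1.08,0.97)
v2: (3.5,-1.5) → rotate → (1.59731,-3.45667) → ×s → (0.92644,-2.00487) → (0.93,-2.00)
v3: (3,3.5) → rotate → (4.57139,0.59362) → ×s → (2.65141,0.34430) → (2.65,0.34)

Cross-section at z=8: (-1.08,0.97) (0.93,-2.00) (2.65,0.34)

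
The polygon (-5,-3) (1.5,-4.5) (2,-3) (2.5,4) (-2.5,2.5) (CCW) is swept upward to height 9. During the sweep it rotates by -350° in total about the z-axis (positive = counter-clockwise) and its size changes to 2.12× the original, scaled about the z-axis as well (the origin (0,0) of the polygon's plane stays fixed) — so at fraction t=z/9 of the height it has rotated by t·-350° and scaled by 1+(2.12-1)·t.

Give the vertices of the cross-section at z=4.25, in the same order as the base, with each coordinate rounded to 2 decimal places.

t = z/height = 4.25/9 = 0.472222
s = 1 + (scale-1)·z/height = 1 + (2.12-1)·4.25/9 = 1.528889
θ = twist·z/height = -350°·4.25/9 = -165.2778° = -2.884641 rad
cos θ = -0.967169, sin θ = -0.254133 (intermediates below are computed at full precision and shown rounded to 5 d.p.)
v1: (-5,-3) → rotate → (4.07345,4.17217) → ×s → (6.22785,6.37879) → (6.23,6.38)
v2: (1.5,-4.5) → rotate → (-2.59435,3.97106) → ×s → (-3.96648,6.07131) → (-3.97,6.07)
v3: (2,-3) → rotate → (-2.69674,2.39324) → ×s → (-4.12301,3.65900) → (-4.12,3.66)
v4: (2.5,4) → rotate → (-1.40139,-4.50401) → ×s → (-2.14257,-6.88613) → (-2.14,-6.89)
v5: (-2.5,2.5) → rotate → (3.05326,-1.78259) → ×s → (4.66809,-2.72538) → (4.67,-2.73)

Cross-section at z=4.25: (6.23,6.38) (-3.97,6.07) (-4.12,3.66) (-2.14,-6.89) (4.67,-2.73)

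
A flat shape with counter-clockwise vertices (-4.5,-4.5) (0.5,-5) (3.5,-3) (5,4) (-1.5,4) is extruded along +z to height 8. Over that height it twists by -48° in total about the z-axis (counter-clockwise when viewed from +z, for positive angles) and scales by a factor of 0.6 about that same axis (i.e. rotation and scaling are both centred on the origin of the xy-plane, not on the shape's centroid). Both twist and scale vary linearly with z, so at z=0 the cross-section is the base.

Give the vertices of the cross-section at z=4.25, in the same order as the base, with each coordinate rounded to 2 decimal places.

t = z/height = 4.25/8 = 0.53125
s = 1 + (scale-1)·z/height = 1 + (0.6-1)·4.25/8 = 0.787500
θ = twist·z/height = -48°·4.25/8 = -25.5000° = -0.445059 rad
cos θ = 0.902585, sin θ = -0.430511 (intermediates below are computed at full precision and shown rounded to 5 d.p.)
v1: (-4.5,-4.5) → rotate → (-5.99893,-2.12433) → ×s → (-4.72416,-1.67291) → (-4.72,-1.67)
v2: (0.5,-5) → rotate → (-1.70126,-4.72818) → ×s → (-1.33974,-3.72344) → (-1.34,-3.72)
v3: (3.5,-3) → rotate → (1.86752,-4.21454) → ×s → (1.47067,-3.31895) → (1.47,-3.32)
v4: (5,4) → rotate → (6.23497,1.45779) → ×s → (4.91004,1.14801) → (4.91,1.15)
v5: (-1.5,4) → rotate → (0.36817,4.25611) → ×s → (0.28993,3.35168) → (0.29,3.35)

Cross-section at z=4.25: (-4.72,-1.67) (-1.34,-3.72) (1.47,-3.32) (4.91,1.15) (0.29,3.35)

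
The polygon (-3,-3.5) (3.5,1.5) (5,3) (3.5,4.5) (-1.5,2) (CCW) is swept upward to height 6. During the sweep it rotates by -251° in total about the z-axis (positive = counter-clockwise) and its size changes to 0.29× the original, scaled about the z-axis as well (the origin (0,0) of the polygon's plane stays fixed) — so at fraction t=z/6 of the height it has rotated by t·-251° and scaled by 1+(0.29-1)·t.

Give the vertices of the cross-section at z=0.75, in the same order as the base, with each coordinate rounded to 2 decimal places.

t = z/height = 0.75/6 = 0.125
s = 1 + (scale-1)·z/height = 1 + (0.29-1)·0.75/6 = 0.911250
θ = twist·z/height = -251°·0.75/6 = -31.3750° = -0.547597 rad
cos θ = 0.853778, sin θ = -0.520637 (intermediates below are computed at full precision and shown rounded to 5 d.p.)
v1: (-3,-3.5) → rotate → (-4.38356,-1.42631) → ×s → (-3.99452,-1.29973) → (-3.99,-1.30)
v2: (3.5,1.5) → rotate → (3.76918,-0.54156) → ×s → (3.43466,-0.49350) → (3.43,-0.49)
v3: (5,3) → rotate → (5.83080,-0.04185) → ×s → (5.31332,-0.03814) → (5.31,-0.04)
v4: (3.5,4.5) → rotate → (5.33109,2.01977) → ×s → (4.85796,1.84052) → (4.86,1.84)
v5: (-1.5,2) → rotate → (-0.23939,2.48851) → ×s → (-0.21815,2.26766) → (-0.22,2.27)

Cross-section at z=0.75: (-3.99,-1.30) (3.43,-0.49) (5.31,-0.04) (4.86,1.84) (-0.22,2.27)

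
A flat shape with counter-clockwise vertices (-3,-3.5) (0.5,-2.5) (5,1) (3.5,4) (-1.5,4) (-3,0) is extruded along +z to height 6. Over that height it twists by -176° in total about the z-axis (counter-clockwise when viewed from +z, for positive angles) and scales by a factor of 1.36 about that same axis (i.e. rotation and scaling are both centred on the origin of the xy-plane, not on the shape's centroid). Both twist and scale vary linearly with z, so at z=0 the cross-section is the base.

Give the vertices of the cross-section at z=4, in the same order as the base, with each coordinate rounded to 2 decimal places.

Cross-section at z=4: (-2.15,5.30) (-3.04,0.87) (-1.75,-6.08) (2.41,-6.13) (5.26,-0.63) (1.71,3.30)

t = z/height = 4/6 = 0.666667
s = 1 + (scale-1)·z/height = 1 + (1.36-1)·4/6 = 1.240000
θ = twist·z/height = -176°·4/6 = -117.3333° = -2.047853 rad
cos θ = -0.459166, sin θ = -0.888350 (intermediates below are computed at full precision and shown rounded to 5 d.p.)
v1: (-3,-3.5) → rotate → (-1.73173,4.27213) → ×s → (-2.14734,5.29745) → (-2.15,5.30)
v2: (0.5,-2.5) → rotate → (-2.45046,0.70374) → ×s → (-3.03857,0.87264) → (-3.04,0.87)
v3: (5,1) → rotate → (-1.40748,-4.90092) → ×s → (-1.74528,-6.07714) → (-1.75,-6.08)
v4: (3.5,4) → rotate → (1.94632,-4.94589) → ×s → (2.41343,-6.13291) → (2.41,-6.13)
v5: (-1.5,4) → rotate → (4.24215,-0.50414) → ×s → (5.26027,-0.62513) → (5.26,-0.63)
v6: (-3,0) → rotate → (1.37750,2.66505) → ×s → (1.70810,3.30466) → (1.71,3.30)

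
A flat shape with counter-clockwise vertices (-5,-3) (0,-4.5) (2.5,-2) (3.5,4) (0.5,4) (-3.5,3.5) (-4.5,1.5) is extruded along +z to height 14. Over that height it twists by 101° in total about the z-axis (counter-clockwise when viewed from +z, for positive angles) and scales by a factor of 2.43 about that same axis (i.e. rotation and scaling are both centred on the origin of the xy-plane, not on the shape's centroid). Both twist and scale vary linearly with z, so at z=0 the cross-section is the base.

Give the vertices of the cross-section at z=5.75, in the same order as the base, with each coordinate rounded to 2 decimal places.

Cross-section at z=5.75: (-2.79,-8.82) (4.73,-5.35) (5.08,0.25) (-0.04,8.44) (-3.61,5.28) (-7.84,0.48) (-6.93,-2.95)

t = z/height = 5.75/14 = 0.410714
s = 1 + (scale-1)·z/height = 1 + (2.43-1)·5.75/14 = 1.587321
θ = twist·z/height = 101°·5.75/14 = 41.4821° = 0.724000 rad
cos θ = 0.749162, sin θ = 0.662387 (intermediates below are computed at full precision and shown rounded to 5 d.p.)
v1: (-5,-3) → rotate → (-1.75865,-5.55942) → ×s → (-2.79154,-8.82459) → (-2.79,-8.82)
v2: (0,-4.5) → rotate → (2.98074,-3.37123) → ×s → (4.73139,-5.35123) → (4.73,-5.35)
v3: (2.5,-2) → rotate → (3.19768,0.15764) → ×s → (5.07574,0.25023) → (5.08,0.25)
v4: (3.5,4) → rotate → (-0.02748,5.31500) → ×s → (-0.04362,8.43662) → (-0.04,8.44)
v5: (0.5,4) → rotate → (-2.27497,3.32784) → ×s → (-3.61110,5.28236) → (-3.61,5.28)
v6: (-3.5,3.5) → rotate → (-4.94042,0.30371) → ×s → (-7.84204,0.48209) → (-7.84,0.48)
v7: (-4.5,1.5) → rotate → (-4.36481,-1.85700) → ×s → (-6.92836,-2.94765) → (-6.93,-2.95)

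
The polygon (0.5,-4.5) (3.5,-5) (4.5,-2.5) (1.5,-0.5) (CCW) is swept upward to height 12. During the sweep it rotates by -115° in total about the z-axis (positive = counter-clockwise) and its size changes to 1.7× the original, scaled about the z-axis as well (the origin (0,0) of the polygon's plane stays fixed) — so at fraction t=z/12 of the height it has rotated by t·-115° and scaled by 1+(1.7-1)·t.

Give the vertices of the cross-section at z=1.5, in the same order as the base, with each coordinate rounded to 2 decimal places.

t = z/height = 1.5/12 = 0.125
s = 1 + (scale-1)·z/height = 1 + (1.7-1)·1.5/12 = 1.087500
θ = twist·z/height = -115°·1.5/12 = -14.3750° = -0.250891 rad
cos θ = 0.968692, sin θ = -0.248267 (intermediates below are computed at full precision and shown rounded to 5 d.p.)
v1: (0.5,-4.5) → rotate → (-0.63286,-4.48325) → ×s → (-0.68823,-4.87553) → (-0.69,-4.88)
v2: (3.5,-5) → rotate → (2.14908,-5.71239) → ×s → (2.33713,-6.21223) → (2.34,-6.21)
v3: (4.5,-2.5) → rotate → (3.73844,-3.53893) → ×s → (4.06556,-3.84859) → (4.07,-3.85)
v4: (1.5,-0.5) → rotate → (1.32890,-0.85675) → ×s → (1.44518,-0.93171) → (1.45,-0.93)

Cross-section at z=1.5: (-0.69,-4.88) (2.34,-6.21) (4.07,-3.85) (1.45,-0.93)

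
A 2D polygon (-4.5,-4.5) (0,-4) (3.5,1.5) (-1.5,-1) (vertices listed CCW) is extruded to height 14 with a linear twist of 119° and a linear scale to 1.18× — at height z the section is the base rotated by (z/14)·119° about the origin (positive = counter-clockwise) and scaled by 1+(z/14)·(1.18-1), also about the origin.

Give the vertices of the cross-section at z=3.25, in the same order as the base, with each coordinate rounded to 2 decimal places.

Cross-section at z=3.25: (-1.98,-6.33) (1.93,-3.69) (2.51,3.08) (-0.90,-1.65)

t = z/height = 3.25/14 = 0.232143
s = 1 + (scale-1)·z/height = 1 + (1.18-1)·3.25/14 = 1.041786
θ = twist·z/height = 119°·3.25/14 = 27.6250° = 0.482147 rad
cos θ = 0.886001, sin θ = 0.463683 (intermediates below are computed at full precision and shown rounded to 5 d.p.)
v1: (-4.5,-4.5) → rotate → (-1.90043,-6.07358) → ×s → (-1.97985,-6.32737) → (-1.98,-6.33)
v2: (0,-4) → rotate → (1.85473,-3.54401) → ×s → (1.93223,-3.69209) → (1.93,-3.69)
v3: (3.5,1.5) → rotate → (2.40548,2.95189) → ×s → (2.50600,3.07524) → (2.51,3.08)
v4: (-1.5,-1) → rotate → (-0.86532,-1.58153) → ×s → (-0.90148,-1.64761) → (-0.90,-1.65)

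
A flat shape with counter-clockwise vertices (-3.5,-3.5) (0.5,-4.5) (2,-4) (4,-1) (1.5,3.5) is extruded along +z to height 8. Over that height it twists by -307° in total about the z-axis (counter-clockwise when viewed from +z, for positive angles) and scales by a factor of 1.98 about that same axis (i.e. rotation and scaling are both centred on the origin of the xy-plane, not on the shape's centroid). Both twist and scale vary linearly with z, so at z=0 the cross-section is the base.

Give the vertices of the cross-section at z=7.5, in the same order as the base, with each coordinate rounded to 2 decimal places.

t = z/height = 7.5/8 = 0.9375
s = 1 + (scale-1)·z/height = 1 + (1.98-1)·7.5/8 = 1.918750
θ = twist·z/height = -307°·7.5/8 = -287.8125° = -5.023276 rad
cos θ = 0.305903, sin θ = 0.952063 (intermediates below are computed at full precision and shown rounded to 5 d.p.)
v1: (-3.5,-3.5) → rotate → (2.26156,-4.40288) → ×s → (4.33937,-8.44803) → (4.34,-8.45)
v2: (0.5,-4.5) → rotate → (4.43723,-0.90053) → ×s → (8.51394,-1.72790) → (8.51,-1.73)
v3: (2,-4) → rotate → (4.42006,0.68051) → ×s → (8.48098,1.30573) → (8.48,1.31)
v4: (4,-1) → rotate → (2.17567,3.50235) → ×s → (4.17458,6.72013) → (4.17,6.72)
v5: (1.5,3.5) → rotate → (-2.87336,2.49875) → ×s → (-5.51327,4.79449) → (-5.51,4.79)

Cross-section at z=7.5: (4.34,-8.45) (8.51,-1.73) (8.48,1.31) (4.17,6.72) (-5.51,4.79)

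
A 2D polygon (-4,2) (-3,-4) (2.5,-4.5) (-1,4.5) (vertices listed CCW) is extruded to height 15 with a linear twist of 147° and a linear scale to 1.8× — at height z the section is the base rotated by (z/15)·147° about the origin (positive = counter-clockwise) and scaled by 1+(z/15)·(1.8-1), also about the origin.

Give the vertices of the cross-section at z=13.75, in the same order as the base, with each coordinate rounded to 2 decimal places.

t = z/height = 13.75/15 = 0.916667
s = 1 + (scale-1)·z/height = 1 + (1.8-1)·13.75/15 = 1.733333
θ = twist·z/height = 147°·13.75/15 = 134.7500° = 2.351831 rad
cos θ = -0.704015, sin θ = 0.710185 (intermediates below are computed at full precision and shown rounded to 5 d.p.)
v1: (-4,2) → rotate → (1.39569,-4.24877) → ×s → (2.41919,-7.36454) → (2.42,-7.36)
v2: (-3,-4) → rotate → (4.95279,0.68550) → ×s → (8.58483,1.18820) → (8.58,1.19)
v3: (2.5,-4.5) → rotate → (1.43580,4.94353) → ×s → (2.48872,8.56878) → (2.49,8.57)
v4: (-1,4.5) → rotate → (-2.49182,-3.87825) → ×s → (-4.31915,-6.72230) → (-4.32,-6.72)

Cross-section at z=13.75: (2.42,-7.36) (8.58,1.19) (2.49,8.57) (-4.32,-6.72)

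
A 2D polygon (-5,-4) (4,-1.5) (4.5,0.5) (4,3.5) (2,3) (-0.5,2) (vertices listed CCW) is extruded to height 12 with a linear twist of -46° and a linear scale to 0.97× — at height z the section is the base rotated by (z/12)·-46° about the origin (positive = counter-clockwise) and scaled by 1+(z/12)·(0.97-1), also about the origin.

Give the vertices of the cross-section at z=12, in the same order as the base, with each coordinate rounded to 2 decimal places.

t = z/height = 12/12 = 1
s = 1 + (scale-1)·z/height = 1 + (0.97-1)·12/12 = 0.970000
θ = twist·z/height = -46°·12/12 = -46.0000° = -0.802851 rad
cos θ = 0.694658, sin θ = -0.719340 (intermediates below are computed at full precision and shown rounded to 5 d.p.)
v1: (-5,-4) → rotate → (-6.35065,0.81807) → ×s → (-6.16013,0.79352) → (-6.16,0.79)
v2: (4,-1.5) → rotate → (1.69962,-3.91935) → ×s → (1.64864,-3.80177) → (1.65,-3.80)
v3: (4.5,0.5) → rotate → (3.48563,-2.88970) → ×s → (3.38106,-2.80301) → (3.38,-2.80)
v4: (4,3.5) → rotate → (5.29632,-0.44605) → ×s → (5.13743,-0.43267) → (5.14,-0.43)
v5: (2,3) → rotate → (3.54734,0.64530) → ×s → (3.44092,0.62594) → (3.44,0.63)
v6: (-0.5,2) → rotate → (1.09135,1.74899) → ×s → (1.05861,1.69652) → (1.06,1.70)

Cross-section at z=12: (-6.16,0.79) (1.65,-3.80) (3.38,-2.80) (5.14,-0.43) (3.44,0.63) (1.06,1.70)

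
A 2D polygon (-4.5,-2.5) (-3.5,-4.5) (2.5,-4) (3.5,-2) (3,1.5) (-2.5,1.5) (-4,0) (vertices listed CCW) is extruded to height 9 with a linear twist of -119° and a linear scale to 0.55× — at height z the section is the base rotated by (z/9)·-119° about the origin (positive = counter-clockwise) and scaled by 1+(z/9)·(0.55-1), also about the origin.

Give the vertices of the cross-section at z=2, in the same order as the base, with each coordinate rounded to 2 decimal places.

t = z/height = 2/9 = 0.222222
s = 1 + (scale-1)·z/height = 1 + (0.55-1)·2/9 = 0.900000
θ = twist·z/height = -119°·2/9 = -26.4444° = -0.461543 rad
cos θ = 0.895367, sin θ = -0.445330 (intermediates below are computed at full precision and shown rounded to 5 d.p.)
v1: (-4.5,-2.5) → rotate → (-5.14247,-0.23443) → ×s → (-4.62823,-0.21099) → (-4.63,-0.21)
v2: (-3.5,-4.5) → rotate → (-5.13777,-2.47050) → ×s → (-4.62399,-2.22345) → (-4.62,-2.22)
v3: (2.5,-4) → rotate → (0.45710,-4.69479) → ×s → (0.41139,-4.22531) → (0.41,-4.23)
v4: (3.5,-2) → rotate → (2.24312,-3.34939) → ×s → (2.01881,-3.01445) → (2.02,-3.01)
v5: (3,1.5) → rotate → (3.35409,0.00706) → ×s → (3.01869,0.00635) → (3.02,0.01)
v6: (-2.5,1.5) → rotate → (-1.57042,2.45637) → ×s → (-1.41338,2.21074) → (-1.41,2.21)
v7: (-4,0) → rotate → (-3.58147,1.78132) → ×s → (-3.22332,1.60319) → (-3.22,1.60)

Cross-section at z=2: (-4.63,-0.21) (-4.62,-2.22) (0.41,-4.23) (2.02,-3.01) (3.02,0.01) (-1.41,2.21) (-3.22,1.60)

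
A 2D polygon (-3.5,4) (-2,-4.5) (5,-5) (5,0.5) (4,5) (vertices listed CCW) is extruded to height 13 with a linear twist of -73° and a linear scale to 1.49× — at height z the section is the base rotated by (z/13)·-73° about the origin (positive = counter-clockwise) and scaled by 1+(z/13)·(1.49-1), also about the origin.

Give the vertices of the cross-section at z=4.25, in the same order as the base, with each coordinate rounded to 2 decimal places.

Cross-section at z=4.25: (-1.84,5.89) (-4.23,-3.84) (2.96,-7.65) (5.54,-1.82) (6.59,3.43)

t = z/height = 4.25/13 = 0.326923
s = 1 + (scale-1)·z/height = 1 + (1.49-1)·4.25/13 = 1.160192
θ = twist·z/height = -73°·4.25/13 = -23.8654° = -0.416530 rad
cos θ = 0.914499, sin θ = -0.404589 (intermediates below are computed at full precision and shown rounded to 5 d.p.)
v1: (-3.5,4) → rotate → (-1.58239,5.07406) → ×s → (-1.83587,5.88688) → (-1.84,5.89)
v2: (-2,-4.5) → rotate → (-3.64965,-3.30607) → ×s → (-4.23429,-3.83567) → (-4.23,-3.84)
v3: (5,-5) → rotate → (2.54955,-6.59544) → ×s → (2.95796,-7.65198) → (2.96,-7.65)
v4: (5,0.5) → rotate → (4.77479,-1.56570) → ×s → (5.53967,-1.81651) → (5.54,-1.82)
v5: (4,5) → rotate → (5.68094,2.95414) → ×s → (6.59098,3.42737) → (6.59,3.43)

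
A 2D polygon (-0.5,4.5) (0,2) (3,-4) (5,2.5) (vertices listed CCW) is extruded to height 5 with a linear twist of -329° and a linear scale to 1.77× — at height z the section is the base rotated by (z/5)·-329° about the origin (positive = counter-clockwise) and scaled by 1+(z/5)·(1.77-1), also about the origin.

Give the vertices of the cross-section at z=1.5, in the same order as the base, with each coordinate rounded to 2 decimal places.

t = z/height = 1.5/5 = 0.3
s = 1 + (scale-1)·z/height = 1 + (1.77-1)·1.5/5 = 1.231000
θ = twist·z/height = -329°·1.5/5 = -98.7000° = -1.722640 rad
cos θ = -0.151261, sin θ = -0.988494 (intermediates below are computed at full precision and shown rounded to 5 d.p.)
v1: (-0.5,4.5) → rotate → (4.52385,-0.18643) → ×s → (5.56886,-0.22949) → (5.57,-0.23)
v2: (0,2) → rotate → (1.97699,-0.30252) → ×s → (2.43367,-0.37240) → (2.43,-0.37)
v3: (3,-4) → rotate → (-4.40776,-2.36044) → ×s → (-5.42595,-2.90570) → (-5.43,-2.91)
v4: (5,2.5) → rotate → (1.71493,-5.32062) → ×s → (2.11108,-6.54969) → (2.11,-6.55)

Cross-section at z=1.5: (5.57,-0.23) (2.43,-0.37) (-5.43,-2.91) (2.11,-6.55)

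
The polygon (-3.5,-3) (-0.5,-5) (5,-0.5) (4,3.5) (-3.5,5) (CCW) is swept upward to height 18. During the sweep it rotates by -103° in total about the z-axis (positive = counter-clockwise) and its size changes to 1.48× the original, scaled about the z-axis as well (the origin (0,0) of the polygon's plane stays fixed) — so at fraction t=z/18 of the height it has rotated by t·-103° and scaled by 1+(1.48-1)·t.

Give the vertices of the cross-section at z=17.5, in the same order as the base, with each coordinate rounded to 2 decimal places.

t = z/height = 17.5/18 = 0.972222
s = 1 + (scale-1)·z/height = 1 + (1.48-1)·17.5/18 = 1.466667
θ = twist·z/height = -103°·17.5/18 = -100.1389° = -1.747753 rad
cos θ = -0.176035, sin θ = -0.984384 (intermediates below are computed at full precision and shown rounded to 5 d.p.)
v1: (-3.5,-3) → rotate → (-2.33703,3.97345) → ×s → (-3.42764,5.82772) → (-3.43,5.83)
v2: (-0.5,-5) → rotate → (-4.83390,1.37237) → ×s → (-7.08972,2.01280) → (-7.09,2.01)
v3: (5,-0.5) → rotate → (-1.37237,-4.83390) → ×s → (-2.01280,-7.08972) → (-2.01,-7.09)
v4: (4,3.5) → rotate → (2.74120,-4.55366) → ×s → (4.02043,-6.67870) → (4.02,-6.68)
v5: (-3.5,5) → rotate → (5.53804,2.56517) → ×s → (8.12246,3.76225) → (8.12,3.76)

Cross-section at z=17.5: (-3.43,5.83) (-7.09,2.01) (-2.01,-7.09) (4.02,-6.68) (8.12,3.76)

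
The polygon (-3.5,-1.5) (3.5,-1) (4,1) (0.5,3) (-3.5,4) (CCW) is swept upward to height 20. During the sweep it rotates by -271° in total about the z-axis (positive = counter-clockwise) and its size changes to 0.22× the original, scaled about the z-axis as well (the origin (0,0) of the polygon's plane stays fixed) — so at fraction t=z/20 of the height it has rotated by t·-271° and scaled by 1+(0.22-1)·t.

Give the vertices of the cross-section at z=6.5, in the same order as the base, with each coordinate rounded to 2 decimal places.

Cross-section at z=6.5: (-1.21,2.57) (-0.66,-2.64) (0.85,-2.96) (2.25,-0.30) (2.90,2.71)

t = z/height = 6.5/20 = 0.325
s = 1 + (scale-1)·z/height = 1 + (0.22-1)·6.5/20 = 0.746500
θ = twist·z/height = -271°·6.5/20 = -88.0750° = -1.537199 rad
cos θ = 0.033591, sin θ = -0.999436 (intermediates below are computed at full precision and shown rounded to 5 d.p.)
v1: (-3.5,-1.5) → rotate → (-1.61672,3.44764) → ×s → (-1.20688,2.57366) → (-1.21,2.57)
v2: (3.5,-1) → rotate → (-0.88187,-3.53162) → ×s → (-0.65831,-2.63635) → (-0.66,-2.64)
v3: (4,1) → rotate → (1.13380,-3.96415) → ×s → (0.84638,-2.95924) → (0.85,-2.96)
v4: (0.5,3) → rotate → (3.01510,-0.39894) → ×s → (2.25077,-0.29781) → (2.25,-0.30)
v5: (-3.5,4) → rotate → (3.88017,3.63239) → ×s → (2.89655,2.71158) → (2.90,2.71)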